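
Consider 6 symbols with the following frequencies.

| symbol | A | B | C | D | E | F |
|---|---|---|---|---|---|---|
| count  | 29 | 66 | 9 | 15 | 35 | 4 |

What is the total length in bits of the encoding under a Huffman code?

Build the Huffman tree bottom-up:
combine F(4), C(9) → 13
combine 13, D(15) → 28
combine 28, A(29) → 57
combine E(35), 57 → 92
combine B(66), 92 → 158
Total encoded bits = sum of merged weights = 13 + 28 + 57 + 92 + 158 = 348.

348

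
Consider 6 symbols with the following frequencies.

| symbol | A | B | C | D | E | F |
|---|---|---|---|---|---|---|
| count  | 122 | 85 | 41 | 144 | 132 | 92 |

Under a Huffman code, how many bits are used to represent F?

3

Repeatedly merge the two smallest:
merge C(41) and B(85): 126
merge F(92) and A(122): 214
merge 126 and E(132): 258
merge D(144) and 214: 358
merge 258 and 358: 616
The subtree containing F is merged 3 times, so code length = 3.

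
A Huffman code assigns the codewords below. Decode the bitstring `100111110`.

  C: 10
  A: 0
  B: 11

Read left to right; each codeword is recognised as soon as it completes (prefix code):
  10→C | 0→A | 11→B | 11→B | 10→C
Decoded message: CABBC

CABBC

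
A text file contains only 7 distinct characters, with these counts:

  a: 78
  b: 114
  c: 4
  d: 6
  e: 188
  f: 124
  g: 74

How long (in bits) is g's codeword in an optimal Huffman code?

Huffman merges, smallest pair first:
combine c(4), d(6) → 10
combine 10, g(74) → 84
combine a(78), 84 → 162
combine b(114), f(124) → 238
combine 162, e(188) → 350
combine 238, 350 → 588
g sits 4 levels below the root, so its codeword is 4 bits.

4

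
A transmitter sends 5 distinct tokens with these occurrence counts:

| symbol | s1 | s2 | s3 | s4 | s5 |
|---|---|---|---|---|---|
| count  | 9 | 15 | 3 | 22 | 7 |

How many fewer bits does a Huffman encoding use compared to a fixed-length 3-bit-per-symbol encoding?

49

Fixed-length: 3 bits × 56 symbols = 168 bits.
Huffman merges:
s3(3) + s5(7) → 10
s1(9) + 10 → 19
s2(15) + 19 → 34
s4(22) + 34 → 56
Huffman total = 10 + 19 + 34 + 56 = 119 bits.
Saving = 168 − 119 = 49 bits.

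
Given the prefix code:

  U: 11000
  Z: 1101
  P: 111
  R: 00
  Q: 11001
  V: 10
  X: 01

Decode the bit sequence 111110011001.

PQVX

Read left to right; each codeword is recognised as soon as it completes (prefix code):
  111→P | 11001→Q | 10→V | 01→X
Decoded message: PQVX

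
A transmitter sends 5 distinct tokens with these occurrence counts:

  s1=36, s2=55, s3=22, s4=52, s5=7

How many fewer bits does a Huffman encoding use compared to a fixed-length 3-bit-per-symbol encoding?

Fixed-length: 3 bits × 172 symbols = 516 bits.
Huffman merges:
merge s5(7) and s3(22): 29
merge 29 and s1(36): 65
merge s4(52) and s2(55): 107
merge 65 and 107: 172
Huffman total = 29 + 65 + 107 + 172 = 373 bits.
Saving = 516 − 373 = 143 bits.

143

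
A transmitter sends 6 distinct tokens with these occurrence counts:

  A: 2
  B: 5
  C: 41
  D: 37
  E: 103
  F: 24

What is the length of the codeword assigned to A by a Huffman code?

Build the tree from the bottom:
combine A(2), B(5) → 7
combine 7, F(24) → 31
combine 31, D(37) → 68
combine C(41), 68 → 109
combine E(103), 109 → 212
A sits 5 levels below the root, so its codeword is 5 bits.

5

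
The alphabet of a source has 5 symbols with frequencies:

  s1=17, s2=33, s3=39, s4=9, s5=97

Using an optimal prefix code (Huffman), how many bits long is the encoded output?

378

Greedily combine the two least-frequent nodes:
s4(9) + s1(17) → 26
26 + s2(33) → 59
s3(39) + 59 → 98
s5(97) + 98 → 195
Each symbol's bit-cost is frequency × depth; summing gives 378 bits (equivalently 26 + 59 + 98 + 195).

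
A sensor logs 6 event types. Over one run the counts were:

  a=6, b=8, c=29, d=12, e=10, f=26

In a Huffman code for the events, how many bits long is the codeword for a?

Build the tree from the bottom:
combine a(6), b(8) → 14
combine e(10), d(12) → 22
combine 14, 22 → 36
combine f(26), c(29) → 55
combine 36, 55 → 91
The subtree containing a is merged 3 times, so code length = 3.

3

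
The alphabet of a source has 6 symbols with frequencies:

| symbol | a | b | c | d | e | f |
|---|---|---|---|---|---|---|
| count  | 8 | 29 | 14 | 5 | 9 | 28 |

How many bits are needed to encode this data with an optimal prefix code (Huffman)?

Merge the two smallest weights repeatedly:
combine d(5), a(8) → 13
combine e(9), 13 → 22
combine c(14), 22 → 36
combine f(28), b(29) → 57
combine 36, 57 → 93
The encoded length is the sum of every internal node's weight: 13 + 22 + 36 + 57 + 93 = 221 bits.

221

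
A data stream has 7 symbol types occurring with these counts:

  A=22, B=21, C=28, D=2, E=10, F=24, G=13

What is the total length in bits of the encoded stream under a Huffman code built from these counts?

Merge the two smallest weights repeatedly:
D(2) + E(10) → 12
12 + G(13) → 25
B(21) + A(22) → 43
F(24) + 25 → 49
C(28) + 43 → 71
49 + 71 → 120
The encoded length is the sum of every internal node's weight: 12 + 25 + 43 + 49 + 71 + 120 = 320 bits.

320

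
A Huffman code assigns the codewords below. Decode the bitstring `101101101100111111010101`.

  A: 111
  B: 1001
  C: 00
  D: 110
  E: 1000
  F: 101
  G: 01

Read left to right; each codeword is recognised as soon as it completes (prefix code):
  101→F | 101→F | 101→F | 1001→B | 111→A | 110→D | 101→F | 01→G
Decoded message: FFFBADFG

FFFBADFG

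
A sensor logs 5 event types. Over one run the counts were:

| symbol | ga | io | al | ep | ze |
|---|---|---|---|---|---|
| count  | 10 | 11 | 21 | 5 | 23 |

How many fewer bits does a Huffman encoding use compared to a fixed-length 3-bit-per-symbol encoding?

55

Fixed-length: 3 bits × 70 symbols = 210 bits.
Huffman merges:
combine ep(5), ga(10) → 15
combine io(11), 15 → 26
combine al(21), ze(23) → 44
combine 26, 44 → 70
Huffman total = 15 + 26 + 44 + 70 = 155 bits.
Saving = 210 − 155 = 55 bits.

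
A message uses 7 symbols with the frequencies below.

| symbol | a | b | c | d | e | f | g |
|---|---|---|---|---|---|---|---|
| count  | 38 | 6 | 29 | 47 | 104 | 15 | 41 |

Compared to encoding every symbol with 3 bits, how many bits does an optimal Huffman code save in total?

137

Fixed-length: 3 bits × 280 symbols = 840 bits.
Huffman merges:
merge b(6) and f(15): 21
merge 21 and c(29): 50
merge a(38) and g(41): 79
merge d(47) and 50: 97
merge 79 and 97: 176
merge e(104) and 176: 280
Huffman total = 21 + 50 + 79 + 97 + 176 + 280 = 703 bits.
Saving = 840 − 703 = 137 bits.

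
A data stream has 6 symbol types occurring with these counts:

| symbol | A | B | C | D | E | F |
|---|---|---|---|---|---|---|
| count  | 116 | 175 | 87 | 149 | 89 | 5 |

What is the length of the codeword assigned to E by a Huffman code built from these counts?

Huffman merges, smallest pair first:
F(5) + C(87) → 92
E(89) + 92 → 181
A(116) + D(149) → 265
B(175) + 181 → 356
265 + 356 → 621
The subtree containing E is merged 3 times, so code length = 3.

3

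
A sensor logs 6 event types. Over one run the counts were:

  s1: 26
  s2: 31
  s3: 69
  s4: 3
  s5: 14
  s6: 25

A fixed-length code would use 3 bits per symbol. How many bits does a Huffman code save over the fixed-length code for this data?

121

Fixed-length: 3 bits × 168 symbols = 504 bits.
Huffman merges:
merge s4(3) and s5(14): 17
merge 17 and s6(25): 42
merge s1(26) and s2(31): 57
merge 42 and 57: 99
merge s3(69) and 99: 168
Huffman total = 17 + 42 + 57 + 99 + 168 = 383 bits.
Saving = 504 − 383 = 121 bits.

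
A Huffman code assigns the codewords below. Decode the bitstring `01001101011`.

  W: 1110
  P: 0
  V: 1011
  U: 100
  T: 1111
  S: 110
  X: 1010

Read left to right; each codeword is recognised as soon as it completes (prefix code):
  0→P | 100→U | 110→S | 1011→V
Decoded message: PUSV

PUSV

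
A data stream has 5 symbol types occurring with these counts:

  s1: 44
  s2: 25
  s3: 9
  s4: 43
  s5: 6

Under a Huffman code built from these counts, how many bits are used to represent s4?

2

Repeatedly merge the two smallest:
merge s5(6) and s3(9): 15
merge 15 and s2(25): 40
merge 40 and s4(43): 83
merge s1(44) and 83: 127
s4 sits 2 levels below the root, so its codeword is 2 bits.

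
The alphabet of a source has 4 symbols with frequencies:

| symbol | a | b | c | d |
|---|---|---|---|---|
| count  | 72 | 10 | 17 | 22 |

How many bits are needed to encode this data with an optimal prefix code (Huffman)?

197

Merge the two smallest weights repeatedly:
merge b(10) and c(17): 27
merge d(22) and 27: 49
merge 49 and a(72): 121
Each symbol's bit-cost is frequency × depth; summing gives 197 bits (equivalently 27 + 49 + 121).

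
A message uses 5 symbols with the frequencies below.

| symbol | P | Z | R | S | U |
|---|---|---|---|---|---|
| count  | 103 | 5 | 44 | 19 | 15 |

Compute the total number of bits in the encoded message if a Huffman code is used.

Greedily combine the two least-frequent nodes:
combine Z(5), U(15) → 20
combine S(19), 20 → 39
combine 39, R(44) → 83
combine 83, P(103) → 186
The encoded length is the sum of every internal node's weight: 20 + 39 + 83 + 186 = 328 bits.

328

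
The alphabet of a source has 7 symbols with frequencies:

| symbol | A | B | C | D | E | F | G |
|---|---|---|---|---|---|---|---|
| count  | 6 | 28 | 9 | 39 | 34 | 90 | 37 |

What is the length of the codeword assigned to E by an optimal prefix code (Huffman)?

3

Repeatedly merge the two smallest:
combine A(6), C(9) → 15
combine 15, B(28) → 43
combine E(34), G(37) → 71
combine D(39), 43 → 82
combine 71, 82 → 153
combine F(90), 153 → 243
E's leaf is at depth 3, giving a 3-bit codeword.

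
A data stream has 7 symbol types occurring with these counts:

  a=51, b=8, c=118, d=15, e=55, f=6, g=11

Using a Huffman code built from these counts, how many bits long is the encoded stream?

Build the Huffman tree bottom-up:
merge f(6) and b(8): 14
merge g(11) and 14: 25
merge d(15) and 25: 40
merge 40 and a(51): 91
merge e(55) and 91: 146
merge c(118) and 146: 264
Total encoded bits = sum of merged weights = 14 + 25 + 40 + 91 + 146 + 264 = 580.

580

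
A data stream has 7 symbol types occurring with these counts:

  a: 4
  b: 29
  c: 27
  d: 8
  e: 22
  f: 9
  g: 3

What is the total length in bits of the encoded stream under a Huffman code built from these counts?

Merge the two smallest weights repeatedly:
g(3) + a(4) → 7
7 + d(8) → 15
f(9) + 15 → 24
e(22) + 24 → 46
c(27) + b(29) → 56
46 + 56 → 102
Total encoded bits = sum of merged weights = 7 + 15 + 24 + 46 + 56 + 102 = 250.

250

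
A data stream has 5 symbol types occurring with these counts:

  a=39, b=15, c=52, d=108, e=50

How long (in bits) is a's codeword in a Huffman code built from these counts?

3

Repeatedly merge the two smallest:
combine b(15), a(39) → 54
combine e(50), c(52) → 102
combine 54, 102 → 156
combine d(108), 156 → 264
The subtree containing a is merged 3 times, so code length = 3.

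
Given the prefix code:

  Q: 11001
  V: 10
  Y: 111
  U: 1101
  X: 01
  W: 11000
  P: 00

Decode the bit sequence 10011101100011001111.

VXUVPQY

Read left to right; each codeword is recognised as soon as it completes (prefix code):
  10→V | 01→X | 1101→U | 10→V | 00→P | 11001→Q | 111→Y
Decoded message: VXUVPQY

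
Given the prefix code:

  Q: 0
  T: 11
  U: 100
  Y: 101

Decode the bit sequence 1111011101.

Read left to right; each codeword is recognised as soon as it completes (prefix code):
  11→T | 11→T | 0→Q | 11→T | 101→Y
Decoded message: TTQTY

TTQTY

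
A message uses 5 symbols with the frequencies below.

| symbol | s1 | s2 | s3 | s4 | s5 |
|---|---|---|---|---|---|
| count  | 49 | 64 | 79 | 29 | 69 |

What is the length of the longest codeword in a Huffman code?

Merge the two lowest-weight nodes at each step:
merge s4(29) and s1(49): 78
merge s2(64) and s5(69): 133
merge 78 and s3(79): 157
merge 133 and 157: 290
The rarest symbols sit at the bottom; the longest codeword is 3 bits.

3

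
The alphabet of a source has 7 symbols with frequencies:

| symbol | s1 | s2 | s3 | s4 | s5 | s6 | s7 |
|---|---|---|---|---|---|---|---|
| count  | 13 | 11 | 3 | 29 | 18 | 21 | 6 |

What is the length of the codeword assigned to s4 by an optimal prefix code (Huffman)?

2

Huffman merges, smallest pair first:
s3(3) + s7(6) → 9
9 + s2(11) → 20
s1(13) + s5(18) → 31
20 + s6(21) → 41
s4(29) + 31 → 60
41 + 60 → 101
s4's leaf is at depth 2, giving a 2-bit codeword.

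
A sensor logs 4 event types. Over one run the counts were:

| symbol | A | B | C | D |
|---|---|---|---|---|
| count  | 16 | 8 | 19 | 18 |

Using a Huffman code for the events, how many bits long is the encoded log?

122

Build the Huffman tree bottom-up:
combine B(8), A(16) → 24
combine D(18), C(19) → 37
combine 24, 37 → 61
Each symbol's bit-cost is frequency × depth; summing gives 122 bits (equivalently 24 + 37 + 61).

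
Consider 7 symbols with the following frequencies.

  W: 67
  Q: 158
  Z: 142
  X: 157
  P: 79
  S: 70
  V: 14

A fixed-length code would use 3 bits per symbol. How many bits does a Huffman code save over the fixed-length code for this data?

Fixed-length: 3 bits × 687 symbols = 2061 bits.
Huffman merges:
merge V(14) and W(67): 81
merge S(70) and P(79): 149
merge 81 and Z(142): 223
merge 149 and X(157): 306
merge Q(158) and 223: 381
merge 306 and 381: 687
Huffman total = 81 + 149 + 223 + 306 + 381 + 687 = 1827 bits.
Saving = 2061 − 1827 = 234 bits.

234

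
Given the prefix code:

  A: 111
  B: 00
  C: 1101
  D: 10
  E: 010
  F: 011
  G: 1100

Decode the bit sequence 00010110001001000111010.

Read left to right; each codeword is recognised as soon as it completes (prefix code):
  00→B | 010→E | 1100→G | 010→E | 010→E | 00→B | 111→A | 010→E
Decoded message: BEGEEBAE

BEGEEBAE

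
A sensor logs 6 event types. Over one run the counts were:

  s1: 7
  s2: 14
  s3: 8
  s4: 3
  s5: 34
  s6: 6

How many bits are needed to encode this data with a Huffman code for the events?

Build the Huffman tree bottom-up:
combine s4(3), s6(6) → 9
combine s1(7), s3(8) → 15
combine 9, s2(14) → 23
combine 15, 23 → 38
combine s5(34), 38 → 72
Each symbol's bit-cost is frequency × depth; summing gives 157 bits (equivalently 9 + 15 + 23 + 38 + 72).

157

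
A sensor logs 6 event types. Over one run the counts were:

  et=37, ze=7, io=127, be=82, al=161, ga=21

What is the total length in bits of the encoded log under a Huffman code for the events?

Greedily combine the two least-frequent nodes:
ze(7) + ga(21) → 28
28 + et(37) → 65
65 + be(82) → 147
io(127) + 147 → 274
al(161) + 274 → 435
The encoded length is the sum of every internal node's weight: 28 + 65 + 147 + 274 + 435 = 949 bits.

949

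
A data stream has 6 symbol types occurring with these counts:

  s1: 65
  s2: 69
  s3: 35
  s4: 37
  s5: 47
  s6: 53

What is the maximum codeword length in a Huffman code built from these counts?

Merge the two lowest-weight nodes at each step:
merge s3(35) and s4(37): 72
merge s5(47) and s6(53): 100
merge s1(65) and s2(69): 134
merge 72 and 100: 172
merge 134 and 172: 306
Maximum depth reached is 3.

3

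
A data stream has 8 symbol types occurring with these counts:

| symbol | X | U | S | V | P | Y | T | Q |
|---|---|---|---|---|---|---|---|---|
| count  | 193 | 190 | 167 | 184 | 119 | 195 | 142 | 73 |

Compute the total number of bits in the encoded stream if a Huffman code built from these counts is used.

Greedily combine the two least-frequent nodes:
Q(73) + P(119) → 192
T(142) + S(167) → 309
V(184) + U(190) → 374
192 + X(193) → 385
Y(195) + 309 → 504
374 + 385 → 759
504 + 759 → 1263
Each symbol's bit-cost is frequency × depth; summing gives 3786 bits (equivalently 192 + 309 + 374 + 385 + 504 + 759 + 1263).

3786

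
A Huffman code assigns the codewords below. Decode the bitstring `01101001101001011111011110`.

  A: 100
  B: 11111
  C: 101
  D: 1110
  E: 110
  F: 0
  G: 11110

Read left to right; each codeword is recognised as soon as it completes (prefix code):
  0→F | 110→E | 100→A | 110→E | 100→A | 101→C | 11110→G | 11110→G
Decoded message: FEAEACGG

FEAEACGG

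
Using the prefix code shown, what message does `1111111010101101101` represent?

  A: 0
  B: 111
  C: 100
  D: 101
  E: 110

BBDADDD

Read left to right; each codeword is recognised as soon as it completes (prefix code):
  111→B | 111→B | 101→D | 0→A | 101→D | 101→D | 101→D
Decoded message: BBDADDD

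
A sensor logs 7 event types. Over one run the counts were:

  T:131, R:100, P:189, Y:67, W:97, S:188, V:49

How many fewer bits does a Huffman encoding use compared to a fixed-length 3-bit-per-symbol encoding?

261

Fixed-length: 3 bits × 821 symbols = 2463 bits.
Huffman merges:
V(49) + Y(67) → 116
W(97) + R(100) → 197
116 + T(131) → 247
S(188) + P(189) → 377
197 + 247 → 444
377 + 444 → 821
Huffman total = 116 + 197 + 247 + 377 + 444 + 821 = 2202 bits.
Saving = 2463 − 2202 = 261 bits.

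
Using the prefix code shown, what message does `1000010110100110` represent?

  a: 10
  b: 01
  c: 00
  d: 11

Read left to right; each codeword is recognised as soon as it completes (prefix code):
  10→a | 00→c | 01→b | 01→b | 10→a | 10→a | 01→b | 10→a
Decoded message: acbbaaba

acbbaaba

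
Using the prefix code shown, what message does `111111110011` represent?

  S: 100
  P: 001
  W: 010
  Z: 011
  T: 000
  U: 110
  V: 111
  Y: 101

VVUZ

Read left to right; each codeword is recognised as soon as it completes (prefix code):
  111→V | 111→V | 110→U | 011→Z
Decoded message: VVUZ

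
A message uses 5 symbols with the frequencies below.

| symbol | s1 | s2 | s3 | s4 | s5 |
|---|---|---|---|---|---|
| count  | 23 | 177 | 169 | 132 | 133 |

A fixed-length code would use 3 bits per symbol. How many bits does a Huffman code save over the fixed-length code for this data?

479

Fixed-length: 3 bits × 634 symbols = 1902 bits.
Huffman merges:
s1(23) + s4(132) → 155
s5(133) + 155 → 288
s3(169) + s2(177) → 346
288 + 346 → 634
Huffman total = 155 + 288 + 346 + 634 = 1423 bits.
Saving = 1902 − 1423 = 479 bits.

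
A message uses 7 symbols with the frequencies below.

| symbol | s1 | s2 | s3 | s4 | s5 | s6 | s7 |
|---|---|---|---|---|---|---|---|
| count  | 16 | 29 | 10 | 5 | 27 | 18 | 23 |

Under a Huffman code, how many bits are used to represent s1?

3

Repeatedly merge the two smallest:
s4(5) + s3(10) → 15
15 + s1(16) → 31
s6(18) + s7(23) → 41
s5(27) + s2(29) → 56
31 + 41 → 72
56 + 72 → 128
s1's leaf is at depth 3, giving a 3-bit codeword.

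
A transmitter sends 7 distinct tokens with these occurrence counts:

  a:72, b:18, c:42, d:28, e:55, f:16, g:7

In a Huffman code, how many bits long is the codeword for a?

Huffman merges, smallest pair first:
g(7) + f(16) → 23
b(18) + 23 → 41
d(28) + 41 → 69
c(42) + e(55) → 97
69 + a(72) → 141
97 + 141 → 238
a sits 2 levels below the root, so its codeword is 2 bits.

2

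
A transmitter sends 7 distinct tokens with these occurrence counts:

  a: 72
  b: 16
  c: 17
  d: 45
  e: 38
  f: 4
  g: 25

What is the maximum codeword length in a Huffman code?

Merge the two lowest-weight nodes at each step:
f(4) + b(16) → 20
c(17) + 20 → 37
g(25) + 37 → 62
e(38) + d(45) → 83
62 + a(72) → 134
83 + 134 → 217
The rarest symbols sit at the bottom; the longest codeword is 5 bits.

5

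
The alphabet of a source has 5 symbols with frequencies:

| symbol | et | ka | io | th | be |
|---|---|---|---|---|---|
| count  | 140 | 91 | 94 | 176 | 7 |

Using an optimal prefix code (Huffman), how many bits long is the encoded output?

1114

Greedily combine the two least-frequent nodes:
be(7) + ka(91) → 98
io(94) + 98 → 192
et(140) + th(176) → 316
192 + 316 → 508
The encoded length is the sum of every internal node's weight: 98 + 192 + 316 + 508 = 1114 bits.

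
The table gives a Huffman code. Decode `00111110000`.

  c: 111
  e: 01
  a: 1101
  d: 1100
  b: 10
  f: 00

Read left to right; each codeword is recognised as soon as it completes (prefix code):
  00→f | 111→c | 1100→d | 00→f
Decoded message: fcdf

fcdf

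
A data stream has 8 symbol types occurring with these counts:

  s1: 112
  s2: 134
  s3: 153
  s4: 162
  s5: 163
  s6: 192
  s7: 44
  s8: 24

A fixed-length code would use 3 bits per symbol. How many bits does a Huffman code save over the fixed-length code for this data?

124

Fixed-length: 3 bits × 984 symbols = 2952 bits.
Huffman merges:
s8(24) + s7(44) → 68
68 + s1(112) → 180
s2(134) + s3(153) → 287
s4(162) + s5(163) → 325
180 + s6(192) → 372
287 + 325 → 612
372 + 612 → 984
Huffman total = 68 + 180 + 287 + 325 + 372 + 612 + 984 = 2828 bits.
Saving = 2952 − 2828 = 124 bits.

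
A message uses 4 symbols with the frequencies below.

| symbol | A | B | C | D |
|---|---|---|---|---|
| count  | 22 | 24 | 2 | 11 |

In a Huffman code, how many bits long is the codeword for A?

Build the tree from the bottom:
combine C(2), D(11) → 13
combine 13, A(22) → 35
combine B(24), 35 → 59
A's leaf is at depth 2, giving a 2-bit codeword.

2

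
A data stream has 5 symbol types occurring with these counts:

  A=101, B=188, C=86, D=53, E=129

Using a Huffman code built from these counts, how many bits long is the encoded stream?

1253

Greedily combine the two least-frequent nodes:
merge D(53) and C(86): 139
merge A(101) and E(129): 230
merge 139 and B(188): 327
merge 230 and 327: 557
Total encoded bits = sum of merged weights = 139 + 230 + 327 + 557 = 1253.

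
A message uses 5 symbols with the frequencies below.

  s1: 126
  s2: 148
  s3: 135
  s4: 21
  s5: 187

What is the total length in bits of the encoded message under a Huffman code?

1381

Greedily combine the two least-frequent nodes:
s4(21) + s1(126) → 147
s3(135) + 147 → 282
s2(148) + s5(187) → 335
282 + 335 → 617
Each symbol's bit-cost is frequency × depth; summing gives 1381 bits (equivalently 147 + 282 + 335 + 617).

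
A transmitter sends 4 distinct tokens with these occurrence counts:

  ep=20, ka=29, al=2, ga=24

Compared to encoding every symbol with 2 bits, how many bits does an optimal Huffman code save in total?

Fixed-length: 2 bits × 75 symbols = 150 bits.
Huffman merges:
al(2) + ep(20) → 22
22 + ga(24) → 46
ka(29) + 46 → 75
Huffman total = 22 + 46 + 75 = 143 bits.
Saving = 150 − 143 = 7 bits.

7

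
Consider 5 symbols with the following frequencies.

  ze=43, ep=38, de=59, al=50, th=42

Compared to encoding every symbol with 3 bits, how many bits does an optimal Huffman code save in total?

Fixed-length: 3 bits × 232 symbols = 696 bits.
Huffman merges:
ep(38) + th(42) → 80
ze(43) + al(50) → 93
de(59) + 80 → 139
93 + 139 → 232
Huffman total = 80 + 93 + 139 + 232 = 544 bits.
Saving = 696 − 544 = 152 bits.

152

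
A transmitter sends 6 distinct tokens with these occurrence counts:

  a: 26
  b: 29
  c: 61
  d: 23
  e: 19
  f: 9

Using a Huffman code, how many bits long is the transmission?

407

Merge the two smallest weights repeatedly:
f(9) + e(19) → 28
d(23) + a(26) → 49
28 + b(29) → 57
49 + 57 → 106
c(61) + 106 → 167
Total encoded bits = sum of merged weights = 28 + 49 + 57 + 106 + 167 = 407.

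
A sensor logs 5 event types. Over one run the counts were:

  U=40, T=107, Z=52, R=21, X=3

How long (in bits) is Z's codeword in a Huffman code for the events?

Repeatedly merge the two smallest:
combine X(3), R(21) → 24
combine 24, U(40) → 64
combine Z(52), 64 → 116
combine T(107), 116 → 223
Z sits 2 levels below the root, so its codeword is 2 bits.

2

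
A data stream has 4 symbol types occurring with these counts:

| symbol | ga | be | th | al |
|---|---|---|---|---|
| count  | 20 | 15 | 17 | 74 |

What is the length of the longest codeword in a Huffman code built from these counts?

3

Merge the two lowest-weight nodes at each step:
be(15) + th(17) → 32
ga(20) + 32 → 52
52 + al(74) → 126
The first pair merged (be, th) ends up deepest, at depth 3.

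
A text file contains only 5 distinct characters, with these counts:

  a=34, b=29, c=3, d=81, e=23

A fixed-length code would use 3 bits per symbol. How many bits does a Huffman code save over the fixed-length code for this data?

Fixed-length: 3 bits × 170 symbols = 510 bits.
Huffman merges:
c(3) + e(23) → 26
26 + b(29) → 55
a(34) + 55 → 89
d(81) + 89 → 170
Huffman total = 26 + 55 + 89 + 170 = 340 bits.
Saving = 510 − 340 = 170 bits.

170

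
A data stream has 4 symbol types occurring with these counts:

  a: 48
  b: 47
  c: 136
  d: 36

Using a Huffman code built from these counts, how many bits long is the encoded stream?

Merge the two smallest weights repeatedly:
d(36) + b(47) → 83
a(48) + 83 → 131
131 + c(136) → 267
Each symbol's bit-cost is frequency × depth; summing gives 481 bits (equivalently 83 + 131 + 267).

481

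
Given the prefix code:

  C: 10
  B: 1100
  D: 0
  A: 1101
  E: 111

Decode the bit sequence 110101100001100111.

ADBDDBE

Read left to right; each codeword is recognised as soon as it completes (prefix code):
  1101→A | 0→D | 1100→B | 0→D | 0→D | 1100→B | 111→E
Decoded message: ADBDDBE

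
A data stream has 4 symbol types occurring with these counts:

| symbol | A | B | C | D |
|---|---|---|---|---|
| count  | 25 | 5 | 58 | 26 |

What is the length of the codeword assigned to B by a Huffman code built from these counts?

3

Huffman merges, smallest pair first:
merge B(5) and A(25): 30
merge D(26) and 30: 56
merge 56 and C(58): 114
B sits 3 levels below the root, so its codeword is 3 bits.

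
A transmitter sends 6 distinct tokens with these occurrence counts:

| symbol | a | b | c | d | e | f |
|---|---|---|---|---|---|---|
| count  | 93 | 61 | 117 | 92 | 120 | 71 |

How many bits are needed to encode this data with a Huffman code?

Greedily combine the two least-frequent nodes:
combine b(61), f(71) → 132
combine d(92), a(93) → 185
combine c(117), e(120) → 237
combine 132, 185 → 317
combine 237, 317 → 554
Each symbol's bit-cost is frequency × depth; summing gives 1425 bits (equivalently 132 + 185 + 237 + 317 + 554).

1425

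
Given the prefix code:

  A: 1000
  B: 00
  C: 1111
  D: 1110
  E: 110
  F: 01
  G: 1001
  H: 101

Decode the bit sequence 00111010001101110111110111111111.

BDAEDCHCC

Read left to right; each codeword is recognised as soon as it completes (prefix code):
  00→B | 1110→D | 1000→A | 110→E | 1110→D | 1111→C | 101→H | 1111→C | 1111→C
Decoded message: BDAEDCHCC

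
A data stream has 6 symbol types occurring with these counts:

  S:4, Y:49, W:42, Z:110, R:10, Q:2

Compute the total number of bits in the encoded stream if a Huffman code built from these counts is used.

404

Build the Huffman tree bottom-up:
combine Q(2), S(4) → 6
combine 6, R(10) → 16
combine 16, W(42) → 58
combine Y(49), 58 → 107
combine 107, Z(110) → 217
Total encoded bits = sum of merged weights = 6 + 16 + 58 + 107 + 217 = 404.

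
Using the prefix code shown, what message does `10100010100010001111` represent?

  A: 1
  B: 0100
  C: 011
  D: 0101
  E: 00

ABDEBCAA

Read left to right; each codeword is recognised as soon as it completes (prefix code):
  1→A | 0100→B | 0101→D | 00→E | 0100→B | 011→C | 1→A | 1→A
Decoded message: ABDEBCAA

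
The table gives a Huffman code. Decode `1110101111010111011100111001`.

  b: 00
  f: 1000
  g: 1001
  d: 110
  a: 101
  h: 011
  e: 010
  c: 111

cecahadhg

Read left to right; each codeword is recognised as soon as it completes (prefix code):
  111→c | 010→e | 111→c | 101→a | 011→h | 101→a | 110→d | 011→h | 1001→g
Decoded message: cecahadhg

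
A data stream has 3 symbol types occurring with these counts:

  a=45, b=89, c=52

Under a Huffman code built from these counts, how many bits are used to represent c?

2

Build the tree from the bottom:
a(45) + c(52) → 97
b(89) + 97 → 186
c sits 2 levels below the root, so its codeword is 2 bits.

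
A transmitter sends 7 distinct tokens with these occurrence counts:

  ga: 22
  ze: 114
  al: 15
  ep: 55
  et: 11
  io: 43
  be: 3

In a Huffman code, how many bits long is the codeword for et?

6

Repeatedly merge the two smallest:
combine be(3), et(11) → 14
combine 14, al(15) → 29
combine ga(22), 29 → 51
combine io(43), 51 → 94
combine ep(55), 94 → 149
combine ze(114), 149 → 263
et sits 6 levels below the root, so its codeword is 6 bits.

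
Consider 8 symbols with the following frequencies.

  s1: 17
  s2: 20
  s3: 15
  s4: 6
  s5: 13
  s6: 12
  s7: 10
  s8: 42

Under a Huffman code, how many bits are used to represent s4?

4

Build the tree from the bottom:
s4(6) + s7(10) → 16
s6(12) + s5(13) → 25
s3(15) + 16 → 31
s1(17) + s2(20) → 37
25 + 31 → 56
37 + s8(42) → 79
56 + 79 → 135
The subtree containing s4 is merged 4 times, so code length = 4.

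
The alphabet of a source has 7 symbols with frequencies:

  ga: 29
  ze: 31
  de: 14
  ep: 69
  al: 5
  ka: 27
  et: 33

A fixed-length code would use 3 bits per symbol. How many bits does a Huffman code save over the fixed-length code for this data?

83

Fixed-length: 3 bits × 208 symbols = 624 bits.
Huffman merges:
combine al(5), de(14) → 19
combine 19, ka(27) → 46
combine ga(29), ze(31) → 60
combine et(33), 46 → 79
combine 60, ep(69) → 129
combine 79, 129 → 208
Huffman total = 19 + 46 + 60 + 79 + 129 + 208 = 541 bits.
Saving = 624 − 541 = 83 bits.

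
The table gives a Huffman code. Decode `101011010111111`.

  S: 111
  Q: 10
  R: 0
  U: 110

QQUQSS

Read left to right; each codeword is recognised as soon as it completes (prefix code):
  10→Q | 10→Q | 110→U | 10→Q | 111→S | 111→S
Decoded message: QQUQSS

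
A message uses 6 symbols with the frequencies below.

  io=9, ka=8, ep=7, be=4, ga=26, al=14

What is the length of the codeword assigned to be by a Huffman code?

Huffman merges, smallest pair first:
combine be(4), ep(7) → 11
combine ka(8), io(9) → 17
combine 11, al(14) → 25
combine 17, 25 → 42
combine ga(26), 42 → 68
be's leaf is at depth 4, giving a 4-bit codeword.

4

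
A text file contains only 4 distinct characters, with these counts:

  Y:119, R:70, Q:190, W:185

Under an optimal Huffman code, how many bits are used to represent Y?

Build the tree from the bottom:
merge R(70) and Y(119): 189
merge W(185) and 189: 374
merge Q(190) and 374: 564
Y sits 3 levels below the root, so its codeword is 3 bits.

3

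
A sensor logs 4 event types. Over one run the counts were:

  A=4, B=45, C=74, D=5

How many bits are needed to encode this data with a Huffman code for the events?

191

Build the Huffman tree bottom-up:
merge A(4) and D(5): 9
merge 9 and B(45): 54
merge 54 and C(74): 128
Each symbol's bit-cost is frequency × depth; summing gives 191 bits (equivalently 9 + 54 + 128).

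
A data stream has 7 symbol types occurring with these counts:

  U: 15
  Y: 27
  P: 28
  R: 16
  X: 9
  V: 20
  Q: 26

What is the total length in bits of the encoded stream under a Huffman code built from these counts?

Greedily combine the two least-frequent nodes:
combine X(9), U(15) → 24
combine R(16), V(20) → 36
combine 24, Q(26) → 50
combine Y(27), P(28) → 55
combine 36, 50 → 86
combine 55, 86 → 141
The encoded length is the sum of every internal node's weight: 24 + 36 + 50 + 55 + 86 + 141 = 392 bits.

392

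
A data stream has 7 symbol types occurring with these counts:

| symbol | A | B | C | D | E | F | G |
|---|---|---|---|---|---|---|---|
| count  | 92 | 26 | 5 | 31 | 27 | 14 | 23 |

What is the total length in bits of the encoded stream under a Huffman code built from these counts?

Build the Huffman tree bottom-up:
merge C(5) and F(14): 19
merge 19 and G(23): 42
merge B(26) and E(27): 53
merge D(31) and 42: 73
merge 53 and 73: 126
merge A(92) and 126: 218
The encoded length is the sum of every internal node's weight: 19 + 42 + 53 + 73 + 126 + 218 = 531 bits.

531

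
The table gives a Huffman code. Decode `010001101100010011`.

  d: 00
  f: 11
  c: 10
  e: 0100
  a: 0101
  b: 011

ebbdef

Read left to right; each codeword is recognised as soon as it completes (prefix code):
  0100→e | 011→b | 011→b | 00→d | 0100→e | 11→f
Decoded message: ebbdef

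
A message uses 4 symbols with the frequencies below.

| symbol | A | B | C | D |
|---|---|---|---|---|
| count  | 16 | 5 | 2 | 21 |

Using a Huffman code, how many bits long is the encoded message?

Greedily combine the two least-frequent nodes:
combine C(2), B(5) → 7
combine 7, A(16) → 23
combine D(21), 23 → 44
Total encoded bits = sum of merged weights = 7 + 23 + 44 = 74.

74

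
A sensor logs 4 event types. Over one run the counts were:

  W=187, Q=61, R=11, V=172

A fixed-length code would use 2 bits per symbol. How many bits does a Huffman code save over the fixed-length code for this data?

115

Fixed-length: 2 bits × 431 symbols = 862 bits.
Huffman merges:
R(11) + Q(61) → 72
72 + V(172) → 244
W(187) + 244 → 431
Huffman total = 72 + 244 + 431 = 747 bits.
Saving = 862 − 747 = 115 bits.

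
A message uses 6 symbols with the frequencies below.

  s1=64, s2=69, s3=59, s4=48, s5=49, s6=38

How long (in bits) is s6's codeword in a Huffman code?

3

Repeatedly merge the two smallest:
s6(38) + s4(48) → 86
s5(49) + s3(59) → 108
s1(64) + s2(69) → 133
86 + 108 → 194
133 + 194 → 327
s6 sits 3 levels below the root, so its codeword is 3 bits.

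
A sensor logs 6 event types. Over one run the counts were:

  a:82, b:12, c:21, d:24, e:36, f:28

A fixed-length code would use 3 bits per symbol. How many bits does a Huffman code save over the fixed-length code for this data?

Fixed-length: 3 bits × 203 symbols = 609 bits.
Huffman merges:
combine b(12), c(21) → 33
combine d(24), f(28) → 52
combine 33, e(36) → 69
combine 52, 69 → 121
combine a(82), 121 → 203
Huffman total = 33 + 52 + 69 + 121 + 203 = 478 bits.
Saving = 609 − 478 = 131 bits.

131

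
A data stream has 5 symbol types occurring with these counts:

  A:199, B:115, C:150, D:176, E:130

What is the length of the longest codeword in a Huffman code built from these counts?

Merge the two lowest-weight nodes at each step:
combine B(115), E(130) → 245
combine C(150), D(176) → 326
combine A(199), 245 → 444
combine 326, 444 → 770
The rarest symbols sit at the bottom; the longest codeword is 3 bits.

3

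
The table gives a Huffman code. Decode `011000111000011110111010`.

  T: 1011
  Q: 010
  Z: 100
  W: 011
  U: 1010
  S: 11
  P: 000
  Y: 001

WPSZYSTU

Read left to right; each codeword is recognised as soon as it completes (prefix code):
  011→W | 000→P | 11→S | 100→Z | 001→Y | 11→S | 1011→T | 1010→U
Decoded message: WPSZYSTU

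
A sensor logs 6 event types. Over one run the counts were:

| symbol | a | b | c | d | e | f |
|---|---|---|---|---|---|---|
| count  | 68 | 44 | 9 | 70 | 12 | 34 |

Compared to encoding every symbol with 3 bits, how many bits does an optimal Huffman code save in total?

Fixed-length: 3 bits × 237 symbols = 711 bits.
Huffman merges:
c(9) + e(12) → 21
21 + f(34) → 55
b(44) + 55 → 99
a(68) + d(70) → 138
99 + 138 → 237
Huffman total = 21 + 55 + 99 + 138 + 237 = 550 bits.
Saving = 711 − 550 = 161 bits.

161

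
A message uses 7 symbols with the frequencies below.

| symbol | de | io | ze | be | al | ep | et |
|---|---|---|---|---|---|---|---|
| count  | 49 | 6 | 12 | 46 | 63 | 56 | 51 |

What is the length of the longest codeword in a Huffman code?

Merge the two lowest-weight nodes at each step:
io(6) + ze(12) → 18
18 + be(46) → 64
de(49) + et(51) → 100
ep(56) + al(63) → 119
64 + 100 → 164
119 + 164 → 283
The rarest symbols sit at the bottom; the longest codeword is 4 bits.

4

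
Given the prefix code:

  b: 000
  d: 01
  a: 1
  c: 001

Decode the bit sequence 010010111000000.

Read left to right; each codeword is recognised as soon as it completes (prefix code):
  01→d | 001→c | 01→d | 1→a | 1→a | 000→b | 000→b
Decoded message: dcdaabb

dcdaabb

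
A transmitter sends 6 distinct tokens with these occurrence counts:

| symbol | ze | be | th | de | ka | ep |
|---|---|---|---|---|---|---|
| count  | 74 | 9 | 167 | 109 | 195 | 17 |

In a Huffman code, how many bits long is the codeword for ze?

3

Repeatedly merge the two smallest:
merge be(9) and ep(17): 26
merge 26 and ze(74): 100
merge 100 and de(109): 209
merge th(167) and ka(195): 362
merge 209 and 362: 571
The subtree containing ze is merged 3 times, so code length = 3.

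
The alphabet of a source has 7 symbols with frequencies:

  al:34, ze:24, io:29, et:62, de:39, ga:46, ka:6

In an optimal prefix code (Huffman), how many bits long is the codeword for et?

2

Repeatedly merge the two smallest:
ka(6) + ze(24) → 30
io(29) + 30 → 59
al(34) + de(39) → 73
ga(46) + 59 → 105
et(62) + 73 → 135
105 + 135 → 240
The subtree containing et is merged 2 times, so code length = 2.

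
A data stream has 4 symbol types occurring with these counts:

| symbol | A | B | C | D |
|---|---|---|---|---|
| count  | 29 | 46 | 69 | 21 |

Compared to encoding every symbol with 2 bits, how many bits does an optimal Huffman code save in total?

19

Fixed-length: 2 bits × 165 symbols = 330 bits.
Huffman merges:
combine D(21), A(29) → 50
combine B(46), 50 → 96
combine C(69), 96 → 165
Huffman total = 50 + 96 + 165 = 311 bits.
Saving = 330 − 311 = 19 bits.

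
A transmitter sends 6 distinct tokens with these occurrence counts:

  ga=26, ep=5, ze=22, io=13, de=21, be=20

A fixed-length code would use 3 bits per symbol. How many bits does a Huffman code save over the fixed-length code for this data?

51

Fixed-length: 3 bits × 107 symbols = 321 bits.
Huffman merges:
ep(5) + io(13) → 18
18 + be(20) → 38
de(21) + ze(22) → 43
ga(26) + 38 → 64
43 + 64 → 107
Huffman total = 18 + 38 + 43 + 64 + 107 = 270 bits.
Saving = 321 − 270 = 51 bits.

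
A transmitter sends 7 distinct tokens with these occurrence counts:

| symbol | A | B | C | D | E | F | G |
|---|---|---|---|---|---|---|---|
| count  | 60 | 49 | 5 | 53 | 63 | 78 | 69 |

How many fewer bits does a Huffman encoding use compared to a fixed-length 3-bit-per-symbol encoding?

93

Fixed-length: 3 bits × 377 symbols = 1131 bits.
Huffman merges:
merge C(5) and B(49): 54
merge D(53) and 54: 107
merge A(60) and E(63): 123
merge G(69) and F(78): 147
merge 107 and 123: 230
merge 147 and 230: 377
Huffman total = 54 + 107 + 123 + 147 + 230 + 377 = 1038 bits.
Saving = 1131 − 1038 = 93 bits.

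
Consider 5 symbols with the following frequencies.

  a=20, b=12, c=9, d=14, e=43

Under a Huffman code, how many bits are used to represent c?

3

Build the tree from the bottom:
merge c(9) and b(12): 21
merge d(14) and a(20): 34
merge 21 and 34: 55
merge e(43) and 55: 98
c's leaf is at depth 3, giving a 3-bit codeword.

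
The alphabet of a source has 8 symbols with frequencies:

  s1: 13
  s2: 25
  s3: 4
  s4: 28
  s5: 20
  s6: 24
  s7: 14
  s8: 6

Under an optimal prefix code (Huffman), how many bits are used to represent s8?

Huffman merges, smallest pair first:
s3(4) + s8(6) → 10
10 + s1(13) → 23
s7(14) + s5(20) → 34
23 + s6(24) → 47
s2(25) + s4(28) → 53
34 + 47 → 81
53 + 81 → 134
The subtree containing s8 is merged 5 times, so code length = 5.

5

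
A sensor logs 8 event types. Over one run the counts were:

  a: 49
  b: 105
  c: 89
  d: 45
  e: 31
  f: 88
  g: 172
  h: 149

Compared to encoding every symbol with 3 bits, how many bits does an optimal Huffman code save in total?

120

Fixed-length: 3 bits × 728 symbols = 2184 bits.
Huffman merges:
e(31) + d(45) → 76
a(49) + 76 → 125
f(88) + c(89) → 177
b(105) + 125 → 230
h(149) + g(172) → 321
177 + 230 → 407
321 + 407 → 728
Huffman total = 76 + 125 + 177 + 230 + 321 + 407 + 728 = 2064 bits.
Saving = 2184 − 2064 = 120 bits.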